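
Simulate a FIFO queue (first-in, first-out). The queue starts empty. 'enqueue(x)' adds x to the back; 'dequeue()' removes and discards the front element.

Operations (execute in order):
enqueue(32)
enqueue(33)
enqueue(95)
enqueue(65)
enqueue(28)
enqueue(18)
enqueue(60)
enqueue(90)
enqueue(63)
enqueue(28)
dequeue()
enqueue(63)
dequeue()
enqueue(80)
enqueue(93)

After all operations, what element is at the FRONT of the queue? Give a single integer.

Answer: 95

Derivation:
enqueue(32): queue = [32]
enqueue(33): queue = [32, 33]
enqueue(95): queue = [32, 33, 95]
enqueue(65): queue = [32, 33, 95, 65]
enqueue(28): queue = [32, 33, 95, 65, 28]
enqueue(18): queue = [32, 33, 95, 65, 28, 18]
enqueue(60): queue = [32, 33, 95, 65, 28, 18, 60]
enqueue(90): queue = [32, 33, 95, 65, 28, 18, 60, 90]
enqueue(63): queue = [32, 33, 95, 65, 28, 18, 60, 90, 63]
enqueue(28): queue = [32, 33, 95, 65, 28, 18, 60, 90, 63, 28]
dequeue(): queue = [33, 95, 65, 28, 18, 60, 90, 63, 28]
enqueue(63): queue = [33, 95, 65, 28, 18, 60, 90, 63, 28, 63]
dequeue(): queue = [95, 65, 28, 18, 60, 90, 63, 28, 63]
enqueue(80): queue = [95, 65, 28, 18, 60, 90, 63, 28, 63, 80]
enqueue(93): queue = [95, 65, 28, 18, 60, 90, 63, 28, 63, 80, 93]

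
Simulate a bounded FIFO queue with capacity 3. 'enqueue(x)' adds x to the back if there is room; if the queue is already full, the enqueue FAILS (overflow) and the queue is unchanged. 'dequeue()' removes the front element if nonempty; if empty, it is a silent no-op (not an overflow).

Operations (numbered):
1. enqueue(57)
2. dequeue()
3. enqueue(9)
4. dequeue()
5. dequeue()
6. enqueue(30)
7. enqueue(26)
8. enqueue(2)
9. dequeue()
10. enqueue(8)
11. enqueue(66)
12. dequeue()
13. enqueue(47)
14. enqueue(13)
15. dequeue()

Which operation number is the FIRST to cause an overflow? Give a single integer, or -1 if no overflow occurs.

Answer: 11

Derivation:
1. enqueue(57): size=1
2. dequeue(): size=0
3. enqueue(9): size=1
4. dequeue(): size=0
5. dequeue(): empty, no-op, size=0
6. enqueue(30): size=1
7. enqueue(26): size=2
8. enqueue(2): size=3
9. dequeue(): size=2
10. enqueue(8): size=3
11. enqueue(66): size=3=cap → OVERFLOW (fail)
12. dequeue(): size=2
13. enqueue(47): size=3
14. enqueue(13): size=3=cap → OVERFLOW (fail)
15. dequeue(): size=2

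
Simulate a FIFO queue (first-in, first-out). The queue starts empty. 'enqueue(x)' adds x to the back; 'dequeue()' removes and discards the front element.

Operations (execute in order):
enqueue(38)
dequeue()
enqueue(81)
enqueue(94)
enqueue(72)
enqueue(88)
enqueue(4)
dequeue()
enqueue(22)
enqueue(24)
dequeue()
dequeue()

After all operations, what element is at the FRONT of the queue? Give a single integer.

Answer: 88

Derivation:
enqueue(38): queue = [38]
dequeue(): queue = []
enqueue(81): queue = [81]
enqueue(94): queue = [81, 94]
enqueue(72): queue = [81, 94, 72]
enqueue(88): queue = [81, 94, 72, 88]
enqueue(4): queue = [81, 94, 72, 88, 4]
dequeue(): queue = [94, 72, 88, 4]
enqueue(22): queue = [94, 72, 88, 4, 22]
enqueue(24): queue = [94, 72, 88, 4, 22, 24]
dequeue(): queue = [72, 88, 4, 22, 24]
dequeue(): queue = [88, 4, 22, 24]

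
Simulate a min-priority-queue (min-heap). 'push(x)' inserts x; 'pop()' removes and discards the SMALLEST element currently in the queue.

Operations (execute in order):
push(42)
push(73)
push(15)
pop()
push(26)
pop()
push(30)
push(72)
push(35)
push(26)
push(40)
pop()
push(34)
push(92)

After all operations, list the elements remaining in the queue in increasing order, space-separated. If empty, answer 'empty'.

push(42): heap contents = [42]
push(73): heap contents = [42, 73]
push(15): heap contents = [15, 42, 73]
pop() → 15: heap contents = [42, 73]
push(26): heap contents = [26, 42, 73]
pop() → 26: heap contents = [42, 73]
push(30): heap contents = [30, 42, 73]
push(72): heap contents = [30, 42, 72, 73]
push(35): heap contents = [30, 35, 42, 72, 73]
push(26): heap contents = [26, 30, 35, 42, 72, 73]
push(40): heap contents = [26, 30, 35, 40, 42, 72, 73]
pop() → 26: heap contents = [30, 35, 40, 42, 72, 73]
push(34): heap contents = [30, 34, 35, 40, 42, 72, 73]
push(92): heap contents = [30, 34, 35, 40, 42, 72, 73, 92]

Answer: 30 34 35 40 42 72 73 92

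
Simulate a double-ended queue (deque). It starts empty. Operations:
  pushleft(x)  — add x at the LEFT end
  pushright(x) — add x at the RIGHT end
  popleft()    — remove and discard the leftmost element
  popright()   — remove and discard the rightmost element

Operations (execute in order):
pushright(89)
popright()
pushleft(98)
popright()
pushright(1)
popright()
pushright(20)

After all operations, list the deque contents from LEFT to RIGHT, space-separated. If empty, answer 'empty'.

pushright(89): [89]
popright(): []
pushleft(98): [98]
popright(): []
pushright(1): [1]
popright(): []
pushright(20): [20]

Answer: 20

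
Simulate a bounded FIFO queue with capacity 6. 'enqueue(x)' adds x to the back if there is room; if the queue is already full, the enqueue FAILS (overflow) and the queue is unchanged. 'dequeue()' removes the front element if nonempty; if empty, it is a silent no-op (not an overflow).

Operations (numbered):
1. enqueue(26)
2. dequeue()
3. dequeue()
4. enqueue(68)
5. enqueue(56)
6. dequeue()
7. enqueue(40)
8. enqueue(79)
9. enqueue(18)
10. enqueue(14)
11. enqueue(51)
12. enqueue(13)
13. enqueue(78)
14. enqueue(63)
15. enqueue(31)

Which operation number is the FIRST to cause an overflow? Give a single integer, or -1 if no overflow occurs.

Answer: 12

Derivation:
1. enqueue(26): size=1
2. dequeue(): size=0
3. dequeue(): empty, no-op, size=0
4. enqueue(68): size=1
5. enqueue(56): size=2
6. dequeue(): size=1
7. enqueue(40): size=2
8. enqueue(79): size=3
9. enqueue(18): size=4
10. enqueue(14): size=5
11. enqueue(51): size=6
12. enqueue(13): size=6=cap → OVERFLOW (fail)
13. enqueue(78): size=6=cap → OVERFLOW (fail)
14. enqueue(63): size=6=cap → OVERFLOW (fail)
15. enqueue(31): size=6=cap → OVERFLOW (fail)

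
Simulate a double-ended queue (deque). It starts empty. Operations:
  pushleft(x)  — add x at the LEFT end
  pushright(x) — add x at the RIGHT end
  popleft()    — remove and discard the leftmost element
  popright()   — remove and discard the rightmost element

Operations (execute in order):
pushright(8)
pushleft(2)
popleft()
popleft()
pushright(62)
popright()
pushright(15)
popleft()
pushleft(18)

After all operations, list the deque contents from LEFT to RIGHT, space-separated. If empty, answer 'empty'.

pushright(8): [8]
pushleft(2): [2, 8]
popleft(): [8]
popleft(): []
pushright(62): [62]
popright(): []
pushright(15): [15]
popleft(): []
pushleft(18): [18]

Answer: 18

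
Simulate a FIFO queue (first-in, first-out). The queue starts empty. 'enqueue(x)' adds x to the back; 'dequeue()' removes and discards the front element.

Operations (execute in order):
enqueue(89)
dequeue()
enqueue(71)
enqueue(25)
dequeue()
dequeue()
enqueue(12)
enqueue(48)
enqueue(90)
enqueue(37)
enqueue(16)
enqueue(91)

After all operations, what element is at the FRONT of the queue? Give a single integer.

enqueue(89): queue = [89]
dequeue(): queue = []
enqueue(71): queue = [71]
enqueue(25): queue = [71, 25]
dequeue(): queue = [25]
dequeue(): queue = []
enqueue(12): queue = [12]
enqueue(48): queue = [12, 48]
enqueue(90): queue = [12, 48, 90]
enqueue(37): queue = [12, 48, 90, 37]
enqueue(16): queue = [12, 48, 90, 37, 16]
enqueue(91): queue = [12, 48, 90, 37, 16, 91]

Answer: 12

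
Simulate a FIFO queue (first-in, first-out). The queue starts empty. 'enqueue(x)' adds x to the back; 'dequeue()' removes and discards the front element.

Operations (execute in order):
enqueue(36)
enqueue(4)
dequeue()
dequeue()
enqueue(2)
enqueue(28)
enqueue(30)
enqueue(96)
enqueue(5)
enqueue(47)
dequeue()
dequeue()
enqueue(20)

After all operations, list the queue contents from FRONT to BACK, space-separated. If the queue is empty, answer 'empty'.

Answer: 30 96 5 47 20

Derivation:
enqueue(36): [36]
enqueue(4): [36, 4]
dequeue(): [4]
dequeue(): []
enqueue(2): [2]
enqueue(28): [2, 28]
enqueue(30): [2, 28, 30]
enqueue(96): [2, 28, 30, 96]
enqueue(5): [2, 28, 30, 96, 5]
enqueue(47): [2, 28, 30, 96, 5, 47]
dequeue(): [28, 30, 96, 5, 47]
dequeue(): [30, 96, 5, 47]
enqueue(20): [30, 96, 5, 47, 20]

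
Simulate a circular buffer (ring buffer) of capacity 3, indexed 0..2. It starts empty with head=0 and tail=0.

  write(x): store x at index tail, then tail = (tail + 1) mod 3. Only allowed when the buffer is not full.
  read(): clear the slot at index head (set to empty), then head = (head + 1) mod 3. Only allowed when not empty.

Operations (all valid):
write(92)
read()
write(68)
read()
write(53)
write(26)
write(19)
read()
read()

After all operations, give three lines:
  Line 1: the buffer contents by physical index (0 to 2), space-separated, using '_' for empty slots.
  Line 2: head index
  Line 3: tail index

Answer: _ 19 _
1
2

Derivation:
write(92): buf=[92 _ _], head=0, tail=1, size=1
read(): buf=[_ _ _], head=1, tail=1, size=0
write(68): buf=[_ 68 _], head=1, tail=2, size=1
read(): buf=[_ _ _], head=2, tail=2, size=0
write(53): buf=[_ _ 53], head=2, tail=0, size=1
write(26): buf=[26 _ 53], head=2, tail=1, size=2
write(19): buf=[26 19 53], head=2, tail=2, size=3
read(): buf=[26 19 _], head=0, tail=2, size=2
read(): buf=[_ 19 _], head=1, tail=2, size=1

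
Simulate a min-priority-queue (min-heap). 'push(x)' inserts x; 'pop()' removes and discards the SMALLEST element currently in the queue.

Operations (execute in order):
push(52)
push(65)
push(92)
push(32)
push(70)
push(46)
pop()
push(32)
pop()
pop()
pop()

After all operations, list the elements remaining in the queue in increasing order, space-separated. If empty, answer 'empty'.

push(52): heap contents = [52]
push(65): heap contents = [52, 65]
push(92): heap contents = [52, 65, 92]
push(32): heap contents = [32, 52, 65, 92]
push(70): heap contents = [32, 52, 65, 70, 92]
push(46): heap contents = [32, 46, 52, 65, 70, 92]
pop() → 32: heap contents = [46, 52, 65, 70, 92]
push(32): heap contents = [32, 46, 52, 65, 70, 92]
pop() → 32: heap contents = [46, 52, 65, 70, 92]
pop() → 46: heap contents = [52, 65, 70, 92]
pop() → 52: heap contents = [65, 70, 92]

Answer: 65 70 92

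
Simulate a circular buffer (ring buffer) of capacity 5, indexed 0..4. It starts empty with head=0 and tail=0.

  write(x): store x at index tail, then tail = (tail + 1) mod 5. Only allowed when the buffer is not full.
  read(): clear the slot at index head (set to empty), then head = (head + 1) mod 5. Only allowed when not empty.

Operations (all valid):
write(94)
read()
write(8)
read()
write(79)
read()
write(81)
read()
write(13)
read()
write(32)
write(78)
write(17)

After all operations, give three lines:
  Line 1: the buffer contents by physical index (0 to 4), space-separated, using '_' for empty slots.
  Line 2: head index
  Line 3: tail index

write(94): buf=[94 _ _ _ _], head=0, tail=1, size=1
read(): buf=[_ _ _ _ _], head=1, tail=1, size=0
write(8): buf=[_ 8 _ _ _], head=1, tail=2, size=1
read(): buf=[_ _ _ _ _], head=2, tail=2, size=0
write(79): buf=[_ _ 79 _ _], head=2, tail=3, size=1
read(): buf=[_ _ _ _ _], head=3, tail=3, size=0
write(81): buf=[_ _ _ 81 _], head=3, tail=4, size=1
read(): buf=[_ _ _ _ _], head=4, tail=4, size=0
write(13): buf=[_ _ _ _ 13], head=4, tail=0, size=1
read(): buf=[_ _ _ _ _], head=0, tail=0, size=0
write(32): buf=[32 _ _ _ _], head=0, tail=1, size=1
write(78): buf=[32 78 _ _ _], head=0, tail=2, size=2
write(17): buf=[32 78 17 _ _], head=0, tail=3, size=3

Answer: 32 78 17 _ _
0
3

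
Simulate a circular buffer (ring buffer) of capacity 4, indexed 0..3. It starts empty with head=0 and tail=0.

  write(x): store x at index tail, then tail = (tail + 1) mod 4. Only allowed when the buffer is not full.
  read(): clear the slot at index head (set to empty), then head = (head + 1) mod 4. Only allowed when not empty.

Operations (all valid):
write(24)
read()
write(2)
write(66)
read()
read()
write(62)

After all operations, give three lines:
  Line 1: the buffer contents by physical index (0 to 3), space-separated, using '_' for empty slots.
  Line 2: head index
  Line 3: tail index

write(24): buf=[24 _ _ _], head=0, tail=1, size=1
read(): buf=[_ _ _ _], head=1, tail=1, size=0
write(2): buf=[_ 2 _ _], head=1, tail=2, size=1
write(66): buf=[_ 2 66 _], head=1, tail=3, size=2
read(): buf=[_ _ 66 _], head=2, tail=3, size=1
read(): buf=[_ _ _ _], head=3, tail=3, size=0
write(62): buf=[_ _ _ 62], head=3, tail=0, size=1

Answer: _ _ _ 62
3
0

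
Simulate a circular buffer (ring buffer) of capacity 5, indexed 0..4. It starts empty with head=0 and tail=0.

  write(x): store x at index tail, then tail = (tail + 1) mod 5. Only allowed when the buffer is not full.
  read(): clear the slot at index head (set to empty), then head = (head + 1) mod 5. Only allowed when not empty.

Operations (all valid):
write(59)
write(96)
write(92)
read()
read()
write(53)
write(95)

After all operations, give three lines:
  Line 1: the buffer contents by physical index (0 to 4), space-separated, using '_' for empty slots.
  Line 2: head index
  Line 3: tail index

write(59): buf=[59 _ _ _ _], head=0, tail=1, size=1
write(96): buf=[59 96 _ _ _], head=0, tail=2, size=2
write(92): buf=[59 96 92 _ _], head=0, tail=3, size=3
read(): buf=[_ 96 92 _ _], head=1, tail=3, size=2
read(): buf=[_ _ 92 _ _], head=2, tail=3, size=1
write(53): buf=[_ _ 92 53 _], head=2, tail=4, size=2
write(95): buf=[_ _ 92 53 95], head=2, tail=0, size=3

Answer: _ _ 92 53 95
2
0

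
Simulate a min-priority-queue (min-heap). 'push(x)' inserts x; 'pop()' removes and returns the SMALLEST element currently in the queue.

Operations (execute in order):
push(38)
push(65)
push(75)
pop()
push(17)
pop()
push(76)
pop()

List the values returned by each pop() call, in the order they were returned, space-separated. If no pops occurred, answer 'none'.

Answer: 38 17 65

Derivation:
push(38): heap contents = [38]
push(65): heap contents = [38, 65]
push(75): heap contents = [38, 65, 75]
pop() → 38: heap contents = [65, 75]
push(17): heap contents = [17, 65, 75]
pop() → 17: heap contents = [65, 75]
push(76): heap contents = [65, 75, 76]
pop() → 65: heap contents = [75, 76]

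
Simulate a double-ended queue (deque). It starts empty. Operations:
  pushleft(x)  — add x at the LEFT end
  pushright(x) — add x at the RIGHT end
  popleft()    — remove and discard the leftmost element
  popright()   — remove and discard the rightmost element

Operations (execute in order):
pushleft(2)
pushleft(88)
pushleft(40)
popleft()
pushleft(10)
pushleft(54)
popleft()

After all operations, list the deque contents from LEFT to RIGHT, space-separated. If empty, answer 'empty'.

pushleft(2): [2]
pushleft(88): [88, 2]
pushleft(40): [40, 88, 2]
popleft(): [88, 2]
pushleft(10): [10, 88, 2]
pushleft(54): [54, 10, 88, 2]
popleft(): [10, 88, 2]

Answer: 10 88 2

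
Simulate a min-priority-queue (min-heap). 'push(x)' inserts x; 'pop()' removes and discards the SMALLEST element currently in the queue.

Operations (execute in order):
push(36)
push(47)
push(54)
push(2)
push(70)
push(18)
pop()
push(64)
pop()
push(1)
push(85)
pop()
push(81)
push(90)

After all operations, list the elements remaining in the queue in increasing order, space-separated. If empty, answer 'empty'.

Answer: 36 47 54 64 70 81 85 90

Derivation:
push(36): heap contents = [36]
push(47): heap contents = [36, 47]
push(54): heap contents = [36, 47, 54]
push(2): heap contents = [2, 36, 47, 54]
push(70): heap contents = [2, 36, 47, 54, 70]
push(18): heap contents = [2, 18, 36, 47, 54, 70]
pop() → 2: heap contents = [18, 36, 47, 54, 70]
push(64): heap contents = [18, 36, 47, 54, 64, 70]
pop() → 18: heap contents = [36, 47, 54, 64, 70]
push(1): heap contents = [1, 36, 47, 54, 64, 70]
push(85): heap contents = [1, 36, 47, 54, 64, 70, 85]
pop() → 1: heap contents = [36, 47, 54, 64, 70, 85]
push(81): heap contents = [36, 47, 54, 64, 70, 81, 85]
push(90): heap contents = [36, 47, 54, 64, 70, 81, 85, 90]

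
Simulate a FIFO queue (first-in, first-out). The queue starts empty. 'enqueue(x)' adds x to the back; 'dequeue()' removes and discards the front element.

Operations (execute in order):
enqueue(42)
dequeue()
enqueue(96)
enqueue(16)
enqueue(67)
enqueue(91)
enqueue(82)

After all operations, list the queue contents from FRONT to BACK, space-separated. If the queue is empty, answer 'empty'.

Answer: 96 16 67 91 82

Derivation:
enqueue(42): [42]
dequeue(): []
enqueue(96): [96]
enqueue(16): [96, 16]
enqueue(67): [96, 16, 67]
enqueue(91): [96, 16, 67, 91]
enqueue(82): [96, 16, 67, 91, 82]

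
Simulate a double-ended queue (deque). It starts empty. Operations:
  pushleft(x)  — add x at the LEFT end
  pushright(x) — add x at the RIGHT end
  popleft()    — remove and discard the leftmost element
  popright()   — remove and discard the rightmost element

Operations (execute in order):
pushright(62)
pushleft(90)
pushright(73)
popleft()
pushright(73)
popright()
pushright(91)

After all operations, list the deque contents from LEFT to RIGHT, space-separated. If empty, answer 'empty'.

pushright(62): [62]
pushleft(90): [90, 62]
pushright(73): [90, 62, 73]
popleft(): [62, 73]
pushright(73): [62, 73, 73]
popright(): [62, 73]
pushright(91): [62, 73, 91]

Answer: 62 73 91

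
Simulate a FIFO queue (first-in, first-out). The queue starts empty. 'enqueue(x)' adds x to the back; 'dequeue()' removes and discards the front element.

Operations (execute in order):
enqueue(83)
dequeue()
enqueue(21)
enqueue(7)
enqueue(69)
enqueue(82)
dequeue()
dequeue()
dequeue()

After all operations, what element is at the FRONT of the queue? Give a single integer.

enqueue(83): queue = [83]
dequeue(): queue = []
enqueue(21): queue = [21]
enqueue(7): queue = [21, 7]
enqueue(69): queue = [21, 7, 69]
enqueue(82): queue = [21, 7, 69, 82]
dequeue(): queue = [7, 69, 82]
dequeue(): queue = [69, 82]
dequeue(): queue = [82]

Answer: 82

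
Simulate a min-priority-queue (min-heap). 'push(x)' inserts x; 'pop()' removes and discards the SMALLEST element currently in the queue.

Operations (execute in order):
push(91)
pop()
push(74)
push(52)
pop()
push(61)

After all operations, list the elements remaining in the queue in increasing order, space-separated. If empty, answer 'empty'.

Answer: 61 74

Derivation:
push(91): heap contents = [91]
pop() → 91: heap contents = []
push(74): heap contents = [74]
push(52): heap contents = [52, 74]
pop() → 52: heap contents = [74]
push(61): heap contents = [61, 74]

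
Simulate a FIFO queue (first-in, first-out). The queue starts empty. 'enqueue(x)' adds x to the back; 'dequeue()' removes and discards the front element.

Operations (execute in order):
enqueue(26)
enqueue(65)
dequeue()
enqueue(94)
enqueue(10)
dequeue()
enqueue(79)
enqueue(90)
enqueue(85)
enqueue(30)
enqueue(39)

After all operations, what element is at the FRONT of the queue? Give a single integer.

Answer: 94

Derivation:
enqueue(26): queue = [26]
enqueue(65): queue = [26, 65]
dequeue(): queue = [65]
enqueue(94): queue = [65, 94]
enqueue(10): queue = [65, 94, 10]
dequeue(): queue = [94, 10]
enqueue(79): queue = [94, 10, 79]
enqueue(90): queue = [94, 10, 79, 90]
enqueue(85): queue = [94, 10, 79, 90, 85]
enqueue(30): queue = [94, 10, 79, 90, 85, 30]
enqueue(39): queue = [94, 10, 79, 90, 85, 30, 39]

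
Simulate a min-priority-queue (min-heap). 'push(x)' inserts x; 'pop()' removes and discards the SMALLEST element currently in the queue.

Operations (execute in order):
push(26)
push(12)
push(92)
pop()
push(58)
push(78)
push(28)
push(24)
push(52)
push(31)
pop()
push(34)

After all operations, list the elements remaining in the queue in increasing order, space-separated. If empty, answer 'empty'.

push(26): heap contents = [26]
push(12): heap contents = [12, 26]
push(92): heap contents = [12, 26, 92]
pop() → 12: heap contents = [26, 92]
push(58): heap contents = [26, 58, 92]
push(78): heap contents = [26, 58, 78, 92]
push(28): heap contents = [26, 28, 58, 78, 92]
push(24): heap contents = [24, 26, 28, 58, 78, 92]
push(52): heap contents = [24, 26, 28, 52, 58, 78, 92]
push(31): heap contents = [24, 26, 28, 31, 52, 58, 78, 92]
pop() → 24: heap contents = [26, 28, 31, 52, 58, 78, 92]
push(34): heap contents = [26, 28, 31, 34, 52, 58, 78, 92]

Answer: 26 28 31 34 52 58 78 92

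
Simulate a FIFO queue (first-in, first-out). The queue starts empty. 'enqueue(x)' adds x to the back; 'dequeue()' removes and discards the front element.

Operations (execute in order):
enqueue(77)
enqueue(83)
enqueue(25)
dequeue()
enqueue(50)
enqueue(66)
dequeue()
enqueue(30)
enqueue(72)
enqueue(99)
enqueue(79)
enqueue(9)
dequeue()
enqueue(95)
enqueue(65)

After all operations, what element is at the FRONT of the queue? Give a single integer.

enqueue(77): queue = [77]
enqueue(83): queue = [77, 83]
enqueue(25): queue = [77, 83, 25]
dequeue(): queue = [83, 25]
enqueue(50): queue = [83, 25, 50]
enqueue(66): queue = [83, 25, 50, 66]
dequeue(): queue = [25, 50, 66]
enqueue(30): queue = [25, 50, 66, 30]
enqueue(72): queue = [25, 50, 66, 30, 72]
enqueue(99): queue = [25, 50, 66, 30, 72, 99]
enqueue(79): queue = [25, 50, 66, 30, 72, 99, 79]
enqueue(9): queue = [25, 50, 66, 30, 72, 99, 79, 9]
dequeue(): queue = [50, 66, 30, 72, 99, 79, 9]
enqueue(95): queue = [50, 66, 30, 72, 99, 79, 9, 95]
enqueue(65): queue = [50, 66, 30, 72, 99, 79, 9, 95, 65]

Answer: 50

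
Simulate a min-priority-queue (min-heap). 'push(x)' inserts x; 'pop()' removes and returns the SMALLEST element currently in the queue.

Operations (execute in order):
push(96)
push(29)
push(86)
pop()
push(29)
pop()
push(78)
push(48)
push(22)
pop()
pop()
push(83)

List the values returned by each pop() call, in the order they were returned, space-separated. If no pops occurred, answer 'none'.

push(96): heap contents = [96]
push(29): heap contents = [29, 96]
push(86): heap contents = [29, 86, 96]
pop() → 29: heap contents = [86, 96]
push(29): heap contents = [29, 86, 96]
pop() → 29: heap contents = [86, 96]
push(78): heap contents = [78, 86, 96]
push(48): heap contents = [48, 78, 86, 96]
push(22): heap contents = [22, 48, 78, 86, 96]
pop() → 22: heap contents = [48, 78, 86, 96]
pop() → 48: heap contents = [78, 86, 96]
push(83): heap contents = [78, 83, 86, 96]

Answer: 29 29 22 48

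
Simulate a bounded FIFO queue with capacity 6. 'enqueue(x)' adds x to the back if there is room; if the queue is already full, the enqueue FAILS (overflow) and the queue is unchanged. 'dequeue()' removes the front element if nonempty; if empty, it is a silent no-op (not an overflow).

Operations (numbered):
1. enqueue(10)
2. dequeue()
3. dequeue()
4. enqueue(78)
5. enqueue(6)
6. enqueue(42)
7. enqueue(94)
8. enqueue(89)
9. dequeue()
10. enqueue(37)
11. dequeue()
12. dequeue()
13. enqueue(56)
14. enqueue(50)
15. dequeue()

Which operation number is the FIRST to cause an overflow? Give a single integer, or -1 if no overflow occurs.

Answer: -1

Derivation:
1. enqueue(10): size=1
2. dequeue(): size=0
3. dequeue(): empty, no-op, size=0
4. enqueue(78): size=1
5. enqueue(6): size=2
6. enqueue(42): size=3
7. enqueue(94): size=4
8. enqueue(89): size=5
9. dequeue(): size=4
10. enqueue(37): size=5
11. dequeue(): size=4
12. dequeue(): size=3
13. enqueue(56): size=4
14. enqueue(50): size=5
15. dequeue(): size=4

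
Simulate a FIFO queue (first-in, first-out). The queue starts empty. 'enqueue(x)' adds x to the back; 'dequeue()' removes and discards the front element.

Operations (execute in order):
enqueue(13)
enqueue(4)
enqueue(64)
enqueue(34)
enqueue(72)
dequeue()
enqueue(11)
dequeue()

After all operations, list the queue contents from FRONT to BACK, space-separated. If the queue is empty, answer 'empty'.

Answer: 64 34 72 11

Derivation:
enqueue(13): [13]
enqueue(4): [13, 4]
enqueue(64): [13, 4, 64]
enqueue(34): [13, 4, 64, 34]
enqueue(72): [13, 4, 64, 34, 72]
dequeue(): [4, 64, 34, 72]
enqueue(11): [4, 64, 34, 72, 11]
dequeue(): [64, 34, 72, 11]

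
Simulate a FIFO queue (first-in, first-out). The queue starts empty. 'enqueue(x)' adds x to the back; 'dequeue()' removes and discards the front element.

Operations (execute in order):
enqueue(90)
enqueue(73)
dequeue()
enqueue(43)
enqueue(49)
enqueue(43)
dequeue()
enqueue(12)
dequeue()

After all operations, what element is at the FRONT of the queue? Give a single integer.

Answer: 49

Derivation:
enqueue(90): queue = [90]
enqueue(73): queue = [90, 73]
dequeue(): queue = [73]
enqueue(43): queue = [73, 43]
enqueue(49): queue = [73, 43, 49]
enqueue(43): queue = [73, 43, 49, 43]
dequeue(): queue = [43, 49, 43]
enqueue(12): queue = [43, 49, 43, 12]
dequeue(): queue = [49, 43, 12]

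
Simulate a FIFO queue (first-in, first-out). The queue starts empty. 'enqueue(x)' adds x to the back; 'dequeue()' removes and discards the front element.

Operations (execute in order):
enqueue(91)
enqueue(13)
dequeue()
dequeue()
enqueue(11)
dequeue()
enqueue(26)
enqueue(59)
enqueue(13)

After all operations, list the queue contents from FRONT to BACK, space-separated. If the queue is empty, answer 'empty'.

Answer: 26 59 13

Derivation:
enqueue(91): [91]
enqueue(13): [91, 13]
dequeue(): [13]
dequeue(): []
enqueue(11): [11]
dequeue(): []
enqueue(26): [26]
enqueue(59): [26, 59]
enqueue(13): [26, 59, 13]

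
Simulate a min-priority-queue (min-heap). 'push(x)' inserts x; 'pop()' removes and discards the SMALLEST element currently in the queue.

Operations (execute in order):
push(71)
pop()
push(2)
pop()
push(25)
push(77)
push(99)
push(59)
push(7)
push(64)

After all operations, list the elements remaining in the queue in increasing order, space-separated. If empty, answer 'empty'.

Answer: 7 25 59 64 77 99

Derivation:
push(71): heap contents = [71]
pop() → 71: heap contents = []
push(2): heap contents = [2]
pop() → 2: heap contents = []
push(25): heap contents = [25]
push(77): heap contents = [25, 77]
push(99): heap contents = [25, 77, 99]
push(59): heap contents = [25, 59, 77, 99]
push(7): heap contents = [7, 25, 59, 77, 99]
push(64): heap contents = [7, 25, 59, 64, 77, 99]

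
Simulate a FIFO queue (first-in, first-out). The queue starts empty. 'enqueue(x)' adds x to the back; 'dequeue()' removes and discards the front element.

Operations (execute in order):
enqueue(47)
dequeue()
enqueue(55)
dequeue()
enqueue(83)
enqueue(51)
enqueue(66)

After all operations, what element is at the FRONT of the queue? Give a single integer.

Answer: 83

Derivation:
enqueue(47): queue = [47]
dequeue(): queue = []
enqueue(55): queue = [55]
dequeue(): queue = []
enqueue(83): queue = [83]
enqueue(51): queue = [83, 51]
enqueue(66): queue = [83, 51, 66]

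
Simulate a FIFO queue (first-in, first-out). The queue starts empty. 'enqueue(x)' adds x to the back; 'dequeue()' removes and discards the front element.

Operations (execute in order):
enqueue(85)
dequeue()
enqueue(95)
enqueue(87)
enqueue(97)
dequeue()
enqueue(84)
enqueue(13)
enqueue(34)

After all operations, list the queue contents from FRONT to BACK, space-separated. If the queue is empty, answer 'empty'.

enqueue(85): [85]
dequeue(): []
enqueue(95): [95]
enqueue(87): [95, 87]
enqueue(97): [95, 87, 97]
dequeue(): [87, 97]
enqueue(84): [87, 97, 84]
enqueue(13): [87, 97, 84, 13]
enqueue(34): [87, 97, 84, 13, 34]

Answer: 87 97 84 13 34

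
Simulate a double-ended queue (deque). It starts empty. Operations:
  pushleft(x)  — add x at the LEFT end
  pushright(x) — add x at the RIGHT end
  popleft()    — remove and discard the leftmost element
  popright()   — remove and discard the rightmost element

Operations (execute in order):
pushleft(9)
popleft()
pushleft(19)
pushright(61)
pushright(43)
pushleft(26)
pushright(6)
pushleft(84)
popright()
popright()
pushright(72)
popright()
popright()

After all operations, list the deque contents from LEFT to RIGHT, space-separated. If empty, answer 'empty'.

Answer: 84 26 19

Derivation:
pushleft(9): [9]
popleft(): []
pushleft(19): [19]
pushright(61): [19, 61]
pushright(43): [19, 61, 43]
pushleft(26): [26, 19, 61, 43]
pushright(6): [26, 19, 61, 43, 6]
pushleft(84): [84, 26, 19, 61, 43, 6]
popright(): [84, 26, 19, 61, 43]
popright(): [84, 26, 19, 61]
pushright(72): [84, 26, 19, 61, 72]
popright(): [84, 26, 19, 61]
popright(): [84, 26, 19]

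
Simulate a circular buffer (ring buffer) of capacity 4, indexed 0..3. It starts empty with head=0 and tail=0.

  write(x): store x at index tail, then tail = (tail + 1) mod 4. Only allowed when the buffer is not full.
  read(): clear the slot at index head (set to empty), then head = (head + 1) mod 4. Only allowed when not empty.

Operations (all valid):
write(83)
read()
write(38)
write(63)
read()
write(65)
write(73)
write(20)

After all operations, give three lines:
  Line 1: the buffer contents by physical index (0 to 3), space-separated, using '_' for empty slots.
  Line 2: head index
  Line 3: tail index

Answer: 73 20 63 65
2
2

Derivation:
write(83): buf=[83 _ _ _], head=0, tail=1, size=1
read(): buf=[_ _ _ _], head=1, tail=1, size=0
write(38): buf=[_ 38 _ _], head=1, tail=2, size=1
write(63): buf=[_ 38 63 _], head=1, tail=3, size=2
read(): buf=[_ _ 63 _], head=2, tail=3, size=1
write(65): buf=[_ _ 63 65], head=2, tail=0, size=2
write(73): buf=[73 _ 63 65], head=2, tail=1, size=3
write(20): buf=[73 20 63 65], head=2, tail=2, size=4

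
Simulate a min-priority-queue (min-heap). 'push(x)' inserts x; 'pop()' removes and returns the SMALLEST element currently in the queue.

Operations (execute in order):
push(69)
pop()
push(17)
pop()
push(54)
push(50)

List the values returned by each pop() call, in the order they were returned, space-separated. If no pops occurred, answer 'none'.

push(69): heap contents = [69]
pop() → 69: heap contents = []
push(17): heap contents = [17]
pop() → 17: heap contents = []
push(54): heap contents = [54]
push(50): heap contents = [50, 54]

Answer: 69 17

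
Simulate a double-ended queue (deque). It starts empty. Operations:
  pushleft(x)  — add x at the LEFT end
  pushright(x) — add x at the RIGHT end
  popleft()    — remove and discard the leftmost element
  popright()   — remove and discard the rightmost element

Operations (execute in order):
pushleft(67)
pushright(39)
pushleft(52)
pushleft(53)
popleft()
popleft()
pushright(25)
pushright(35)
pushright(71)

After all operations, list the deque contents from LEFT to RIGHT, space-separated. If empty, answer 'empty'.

Answer: 67 39 25 35 71

Derivation:
pushleft(67): [67]
pushright(39): [67, 39]
pushleft(52): [52, 67, 39]
pushleft(53): [53, 52, 67, 39]
popleft(): [52, 67, 39]
popleft(): [67, 39]
pushright(25): [67, 39, 25]
pushright(35): [67, 39, 25, 35]
pushright(71): [67, 39, 25, 35, 71]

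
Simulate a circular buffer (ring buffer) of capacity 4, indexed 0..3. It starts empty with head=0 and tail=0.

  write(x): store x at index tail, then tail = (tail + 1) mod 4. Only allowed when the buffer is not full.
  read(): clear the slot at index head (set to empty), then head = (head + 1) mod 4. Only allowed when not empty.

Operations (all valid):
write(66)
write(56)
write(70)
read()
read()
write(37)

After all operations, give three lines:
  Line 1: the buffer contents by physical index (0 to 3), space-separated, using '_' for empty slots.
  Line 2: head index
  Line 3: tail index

Answer: _ _ 70 37
2
0

Derivation:
write(66): buf=[66 _ _ _], head=0, tail=1, size=1
write(56): buf=[66 56 _ _], head=0, tail=2, size=2
write(70): buf=[66 56 70 _], head=0, tail=3, size=3
read(): buf=[_ 56 70 _], head=1, tail=3, size=2
read(): buf=[_ _ 70 _], head=2, tail=3, size=1
write(37): buf=[_ _ 70 37], head=2, tail=0, size=2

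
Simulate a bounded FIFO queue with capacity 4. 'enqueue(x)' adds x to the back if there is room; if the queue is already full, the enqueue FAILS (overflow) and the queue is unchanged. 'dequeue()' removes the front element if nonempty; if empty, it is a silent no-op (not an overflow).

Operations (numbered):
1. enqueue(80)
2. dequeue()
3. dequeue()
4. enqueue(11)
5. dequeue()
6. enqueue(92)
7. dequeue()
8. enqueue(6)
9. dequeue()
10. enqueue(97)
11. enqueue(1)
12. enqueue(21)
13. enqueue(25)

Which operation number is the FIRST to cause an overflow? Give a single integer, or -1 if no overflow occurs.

Answer: -1

Derivation:
1. enqueue(80): size=1
2. dequeue(): size=0
3. dequeue(): empty, no-op, size=0
4. enqueue(11): size=1
5. dequeue(): size=0
6. enqueue(92): size=1
7. dequeue(): size=0
8. enqueue(6): size=1
9. dequeue(): size=0
10. enqueue(97): size=1
11. enqueue(1): size=2
12. enqueue(21): size=3
13. enqueue(25): size=4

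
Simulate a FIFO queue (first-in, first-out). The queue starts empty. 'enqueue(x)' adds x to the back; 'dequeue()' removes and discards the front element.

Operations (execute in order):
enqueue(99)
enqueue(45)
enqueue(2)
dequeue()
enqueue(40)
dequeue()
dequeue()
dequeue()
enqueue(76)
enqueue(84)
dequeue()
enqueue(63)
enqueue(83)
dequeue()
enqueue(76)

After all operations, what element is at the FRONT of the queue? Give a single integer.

Answer: 63

Derivation:
enqueue(99): queue = [99]
enqueue(45): queue = [99, 45]
enqueue(2): queue = [99, 45, 2]
dequeue(): queue = [45, 2]
enqueue(40): queue = [45, 2, 40]
dequeue(): queue = [2, 40]
dequeue(): queue = [40]
dequeue(): queue = []
enqueue(76): queue = [76]
enqueue(84): queue = [76, 84]
dequeue(): queue = [84]
enqueue(63): queue = [84, 63]
enqueue(83): queue = [84, 63, 83]
dequeue(): queue = [63, 83]
enqueue(76): queue = [63, 83, 76]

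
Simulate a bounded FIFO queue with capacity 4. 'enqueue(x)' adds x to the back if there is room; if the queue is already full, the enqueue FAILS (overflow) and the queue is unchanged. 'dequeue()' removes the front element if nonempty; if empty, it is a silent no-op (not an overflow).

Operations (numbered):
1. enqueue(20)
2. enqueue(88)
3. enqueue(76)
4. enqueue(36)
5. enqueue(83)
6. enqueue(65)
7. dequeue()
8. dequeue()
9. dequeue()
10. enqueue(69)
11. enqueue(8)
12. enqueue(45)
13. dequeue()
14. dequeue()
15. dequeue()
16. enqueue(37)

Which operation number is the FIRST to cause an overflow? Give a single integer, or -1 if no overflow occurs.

Answer: 5

Derivation:
1. enqueue(20): size=1
2. enqueue(88): size=2
3. enqueue(76): size=3
4. enqueue(36): size=4
5. enqueue(83): size=4=cap → OVERFLOW (fail)
6. enqueue(65): size=4=cap → OVERFLOW (fail)
7. dequeue(): size=3
8. dequeue(): size=2
9. dequeue(): size=1
10. enqueue(69): size=2
11. enqueue(8): size=3
12. enqueue(45): size=4
13. dequeue(): size=3
14. dequeue(): size=2
15. dequeue(): size=1
16. enqueue(37): size=2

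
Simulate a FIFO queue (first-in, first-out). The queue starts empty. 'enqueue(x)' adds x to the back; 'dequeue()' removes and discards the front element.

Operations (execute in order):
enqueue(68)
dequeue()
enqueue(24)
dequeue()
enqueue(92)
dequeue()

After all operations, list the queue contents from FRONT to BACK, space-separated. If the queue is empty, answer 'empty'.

Answer: empty

Derivation:
enqueue(68): [68]
dequeue(): []
enqueue(24): [24]
dequeue(): []
enqueue(92): [92]
dequeue(): []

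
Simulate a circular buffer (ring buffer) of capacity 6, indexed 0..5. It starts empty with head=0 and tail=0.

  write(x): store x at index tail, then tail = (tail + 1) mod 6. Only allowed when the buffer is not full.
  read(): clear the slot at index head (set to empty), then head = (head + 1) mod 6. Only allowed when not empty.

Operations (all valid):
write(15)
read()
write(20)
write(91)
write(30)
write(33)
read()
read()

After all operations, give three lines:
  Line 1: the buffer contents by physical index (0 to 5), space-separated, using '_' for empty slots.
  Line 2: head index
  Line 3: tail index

Answer: _ _ _ 30 33 _
3
5

Derivation:
write(15): buf=[15 _ _ _ _ _], head=0, tail=1, size=1
read(): buf=[_ _ _ _ _ _], head=1, tail=1, size=0
write(20): buf=[_ 20 _ _ _ _], head=1, tail=2, size=1
write(91): buf=[_ 20 91 _ _ _], head=1, tail=3, size=2
write(30): buf=[_ 20 91 30 _ _], head=1, tail=4, size=3
write(33): buf=[_ 20 91 30 33 _], head=1, tail=5, size=4
read(): buf=[_ _ 91 30 33 _], head=2, tail=5, size=3
read(): buf=[_ _ _ 30 33 _], head=3, tail=5, size=2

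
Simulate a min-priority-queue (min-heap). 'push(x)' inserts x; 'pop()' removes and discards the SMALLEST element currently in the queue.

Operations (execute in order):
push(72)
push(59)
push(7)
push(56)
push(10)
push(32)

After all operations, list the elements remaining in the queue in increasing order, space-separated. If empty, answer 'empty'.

Answer: 7 10 32 56 59 72

Derivation:
push(72): heap contents = [72]
push(59): heap contents = [59, 72]
push(7): heap contents = [7, 59, 72]
push(56): heap contents = [7, 56, 59, 72]
push(10): heap contents = [7, 10, 56, 59, 72]
push(32): heap contents = [7, 10, 32, 56, 59, 72]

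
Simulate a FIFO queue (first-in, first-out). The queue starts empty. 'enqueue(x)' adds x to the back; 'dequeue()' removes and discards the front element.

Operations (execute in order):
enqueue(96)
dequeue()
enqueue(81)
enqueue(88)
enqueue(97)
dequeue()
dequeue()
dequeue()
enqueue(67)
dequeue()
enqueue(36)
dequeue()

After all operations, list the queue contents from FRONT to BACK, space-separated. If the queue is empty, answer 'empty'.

enqueue(96): [96]
dequeue(): []
enqueue(81): [81]
enqueue(88): [81, 88]
enqueue(97): [81, 88, 97]
dequeue(): [88, 97]
dequeue(): [97]
dequeue(): []
enqueue(67): [67]
dequeue(): []
enqueue(36): [36]
dequeue(): []

Answer: empty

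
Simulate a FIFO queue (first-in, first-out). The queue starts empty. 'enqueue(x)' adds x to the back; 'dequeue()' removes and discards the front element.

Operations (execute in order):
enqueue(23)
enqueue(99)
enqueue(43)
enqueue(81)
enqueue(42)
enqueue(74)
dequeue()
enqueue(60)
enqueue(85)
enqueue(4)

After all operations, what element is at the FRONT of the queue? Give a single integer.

enqueue(23): queue = [23]
enqueue(99): queue = [23, 99]
enqueue(43): queue = [23, 99, 43]
enqueue(81): queue = [23, 99, 43, 81]
enqueue(42): queue = [23, 99, 43, 81, 42]
enqueue(74): queue = [23, 99, 43, 81, 42, 74]
dequeue(): queue = [99, 43, 81, 42, 74]
enqueue(60): queue = [99, 43, 81, 42, 74, 60]
enqueue(85): queue = [99, 43, 81, 42, 74, 60, 85]
enqueue(4): queue = [99, 43, 81, 42, 74, 60, 85, 4]

Answer: 99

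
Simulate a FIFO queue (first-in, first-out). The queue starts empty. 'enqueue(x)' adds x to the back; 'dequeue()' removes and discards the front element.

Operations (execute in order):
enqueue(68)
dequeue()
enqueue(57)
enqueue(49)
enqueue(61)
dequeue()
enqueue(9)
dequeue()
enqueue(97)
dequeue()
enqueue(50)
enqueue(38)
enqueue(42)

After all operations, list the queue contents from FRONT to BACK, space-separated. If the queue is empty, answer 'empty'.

Answer: 9 97 50 38 42

Derivation:
enqueue(68): [68]
dequeue(): []
enqueue(57): [57]
enqueue(49): [57, 49]
enqueue(61): [57, 49, 61]
dequeue(): [49, 61]
enqueue(9): [49, 61, 9]
dequeue(): [61, 9]
enqueue(97): [61, 9, 97]
dequeue(): [9, 97]
enqueue(50): [9, 97, 50]
enqueue(38): [9, 97, 50, 38]
enqueue(42): [9, 97, 50, 38, 42]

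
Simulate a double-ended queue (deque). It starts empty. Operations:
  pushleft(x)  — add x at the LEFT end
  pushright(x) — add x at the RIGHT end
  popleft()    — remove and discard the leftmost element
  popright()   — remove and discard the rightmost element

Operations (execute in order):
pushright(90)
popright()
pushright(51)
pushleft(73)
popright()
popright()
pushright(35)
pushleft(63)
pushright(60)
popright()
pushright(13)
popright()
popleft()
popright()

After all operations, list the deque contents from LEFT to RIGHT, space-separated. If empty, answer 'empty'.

pushright(90): [90]
popright(): []
pushright(51): [51]
pushleft(73): [73, 51]
popright(): [73]
popright(): []
pushright(35): [35]
pushleft(63): [63, 35]
pushright(60): [63, 35, 60]
popright(): [63, 35]
pushright(13): [63, 35, 13]
popright(): [63, 35]
popleft(): [35]
popright(): []

Answer: empty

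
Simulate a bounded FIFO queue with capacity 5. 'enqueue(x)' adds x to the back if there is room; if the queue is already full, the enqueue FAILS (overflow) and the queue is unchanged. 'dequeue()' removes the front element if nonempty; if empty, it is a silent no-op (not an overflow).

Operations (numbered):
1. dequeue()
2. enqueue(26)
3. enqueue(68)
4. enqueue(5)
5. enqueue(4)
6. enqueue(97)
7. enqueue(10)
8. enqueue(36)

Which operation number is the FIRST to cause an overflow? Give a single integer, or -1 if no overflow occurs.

Answer: 7

Derivation:
1. dequeue(): empty, no-op, size=0
2. enqueue(26): size=1
3. enqueue(68): size=2
4. enqueue(5): size=3
5. enqueue(4): size=4
6. enqueue(97): size=5
7. enqueue(10): size=5=cap → OVERFLOW (fail)
8. enqueue(36): size=5=cap → OVERFLOW (fail)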